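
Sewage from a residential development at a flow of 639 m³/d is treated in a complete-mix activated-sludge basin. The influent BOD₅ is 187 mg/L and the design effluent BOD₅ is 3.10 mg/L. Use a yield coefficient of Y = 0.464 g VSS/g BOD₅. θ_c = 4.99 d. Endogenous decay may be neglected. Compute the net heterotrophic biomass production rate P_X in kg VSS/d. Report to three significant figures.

No decay correction is needed, so Y_obs = Y = 0.464.
ΔS = 187 − 3.10 = 183.9 mg/L, so the substrate removal rate is 639 × 183.9/1000 = 117.5 kg BOD₅/d.
P_X = Y_obs · Q(S₀ − S) = 0.4640 × 117.5 = 54.53 kg VSS/d.

P_X ≈ 54.5 kg VSS/d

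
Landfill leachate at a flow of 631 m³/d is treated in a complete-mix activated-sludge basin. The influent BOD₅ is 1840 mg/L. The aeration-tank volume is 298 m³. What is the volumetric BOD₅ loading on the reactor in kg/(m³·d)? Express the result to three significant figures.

L_v ≈ 3.90 kg BOD₅/(m³·d)

Volumetric loading L_v = Q·S₀ / V = 631 × 1840 g/m³ / 298.0 m³ = 3896 g/(m³·d) = 3.896 kg BOD₅/(m³·d).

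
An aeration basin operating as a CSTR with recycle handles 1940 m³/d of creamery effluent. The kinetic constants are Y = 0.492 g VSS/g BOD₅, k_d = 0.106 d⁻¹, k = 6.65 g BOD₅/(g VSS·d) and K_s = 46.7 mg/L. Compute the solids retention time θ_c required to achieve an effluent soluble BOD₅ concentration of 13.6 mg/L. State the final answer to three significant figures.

θ_c ≈ 1.58 d

From 1/θ_c = Y·k·S/(K_s + S) − k_d: Y·k·S/(K_s+S) = 0.492 × 6.65 × 13.6 / (46.7 + 13.6) = 0.7379 d⁻¹.
Then 1/θ_c = μ − k_d = 0.7379 − 0.106 = 0.6319 d⁻¹, giving θ_c = 1.582 d.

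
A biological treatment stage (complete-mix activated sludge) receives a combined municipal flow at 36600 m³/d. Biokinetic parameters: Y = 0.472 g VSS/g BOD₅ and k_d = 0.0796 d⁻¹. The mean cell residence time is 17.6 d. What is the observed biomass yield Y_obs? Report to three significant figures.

Correct the yield for decay: Y_obs = Y/(1 + k_d θ_c) = 0.472 / (1 + 0.0796 × 17.6) = 0.472 / 2.401 = 0.1966.

Y_obs ≈ 0.197 g VSS/g BOD₅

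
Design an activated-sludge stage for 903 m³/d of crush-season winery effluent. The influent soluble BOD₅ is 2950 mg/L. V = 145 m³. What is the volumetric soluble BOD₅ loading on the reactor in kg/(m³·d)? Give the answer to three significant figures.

L_v = Q S₀ / V = 903 × 2950 × 10⁻³ / 145.0 = 18.37 kg/(m³·d).

L_v ≈ 18.4 kg soluble BOD₅/(m³·d)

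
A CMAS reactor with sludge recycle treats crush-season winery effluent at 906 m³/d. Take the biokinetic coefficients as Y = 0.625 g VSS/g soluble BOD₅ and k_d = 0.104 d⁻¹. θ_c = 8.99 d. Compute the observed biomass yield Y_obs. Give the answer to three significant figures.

Y_obs = Y / (1 + k_d θ_c) = 0.625 / (1 + 0.104 × 8.99) = 0.625 / 1.935 = 0.3230.

Y_obs ≈ 0.323 g VSS/g soluble BOD₅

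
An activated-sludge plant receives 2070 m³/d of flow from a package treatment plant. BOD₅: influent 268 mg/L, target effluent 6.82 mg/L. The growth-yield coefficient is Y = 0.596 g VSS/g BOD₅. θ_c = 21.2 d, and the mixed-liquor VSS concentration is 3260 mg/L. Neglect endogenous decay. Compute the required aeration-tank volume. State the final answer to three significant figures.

V·X = Y·Q·ΔS·θ_c gives V = 0.596 × 2070 × (268 − 6.82) × 21.2 / 3260 = 2095 m³.

V ≈ 2100 m³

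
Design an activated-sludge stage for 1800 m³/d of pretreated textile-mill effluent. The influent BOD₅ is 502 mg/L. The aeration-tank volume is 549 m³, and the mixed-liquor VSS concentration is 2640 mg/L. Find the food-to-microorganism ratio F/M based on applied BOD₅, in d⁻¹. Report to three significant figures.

Food-to-microorganism ratio F/M = Q S₀ / (V X) = 1800 × 502 / (549.0 × 2640) = 0.6234 d⁻¹.

F/M ≈ 0.623 d⁻¹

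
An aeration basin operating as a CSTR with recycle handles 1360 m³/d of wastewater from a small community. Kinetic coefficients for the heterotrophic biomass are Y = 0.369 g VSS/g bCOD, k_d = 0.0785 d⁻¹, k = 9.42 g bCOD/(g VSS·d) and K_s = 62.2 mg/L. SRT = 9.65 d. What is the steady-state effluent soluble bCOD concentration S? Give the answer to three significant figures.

From the Monod/SRT balance for a CMAS, S = K_s·(1+k_d θ_c)/[θ_c·(Y k − k_d) − 1] = 62.2 × (1 + 0.0785 × 9.65) / [9.65 × (0.369 × 9.42 − 0.0785) − 1] = 109.3 / 31.79 = 3.439 mg/L.

S ≈ 3.44 mg/L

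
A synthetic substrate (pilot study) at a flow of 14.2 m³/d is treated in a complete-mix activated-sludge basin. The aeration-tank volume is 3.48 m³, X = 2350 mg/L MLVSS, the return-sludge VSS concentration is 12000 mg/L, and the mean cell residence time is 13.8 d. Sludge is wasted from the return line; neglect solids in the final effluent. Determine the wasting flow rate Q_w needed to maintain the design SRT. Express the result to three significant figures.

Q_w ≈ 0.0494 m³/d

Q_w = (V·X)/(θ_c X_r) = 3.480 × 2350 / (13.8 × 12000) = 0.04938 m³/d.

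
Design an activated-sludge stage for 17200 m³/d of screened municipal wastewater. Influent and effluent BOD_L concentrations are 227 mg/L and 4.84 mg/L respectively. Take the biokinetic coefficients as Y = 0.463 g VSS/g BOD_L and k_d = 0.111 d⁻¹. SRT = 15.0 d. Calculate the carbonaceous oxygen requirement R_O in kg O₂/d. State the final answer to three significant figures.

R_O ≈ 2880 kg O₂/d

Correct the yield for decay: Y_obs = Y/(1 + k_d θ_c) = 0.463 / (1 + 0.111 × 15.0) = 0.463 / 2.665 = 0.1737.
ΔS = 227 − 4.84 = 222.2 mg/L, so the substrate removal rate is 17200 × 222.2/1000 = 3821 kg BOD_L/d.
Net sludge production P_X = 0.1737 × 3821 = 663.9 kg VSS/d.
R_O = Q·ΔS − 1.42 P_X = 3821 − 942.7 = 2878 kg O₂/d.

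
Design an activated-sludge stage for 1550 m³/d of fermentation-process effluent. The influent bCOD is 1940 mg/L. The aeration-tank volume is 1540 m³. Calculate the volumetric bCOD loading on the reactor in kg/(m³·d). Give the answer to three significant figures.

L_v ≈ 1.95 kg bCOD/(m³·d)

L_v = Q S₀ / V = 1550 × 1940 × 10⁻³ / 1540 = 1.953 kg/(m³·d).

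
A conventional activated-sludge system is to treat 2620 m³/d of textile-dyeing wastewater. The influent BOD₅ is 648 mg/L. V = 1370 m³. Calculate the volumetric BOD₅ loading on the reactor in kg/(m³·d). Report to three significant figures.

L_v ≈ 1.24 kg BOD₅/(m³·d)

Applied BOD₅ load per unit volume = Q·S₀/V = (2620 × 648/1000)/1370 = 1.239 kg BOD₅·m⁻³·d⁻¹.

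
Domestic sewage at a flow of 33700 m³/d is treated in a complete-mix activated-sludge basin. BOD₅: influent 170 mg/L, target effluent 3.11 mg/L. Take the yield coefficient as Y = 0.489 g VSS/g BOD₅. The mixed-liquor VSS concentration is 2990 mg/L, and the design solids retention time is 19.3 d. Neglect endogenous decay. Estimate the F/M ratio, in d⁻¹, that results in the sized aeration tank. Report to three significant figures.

F/M ≈ 0.108 d⁻¹

With k_d = 0 the design equation reduces to V = Y Q (S₀−S) θ_c / X = 0.489 × 33700 × (170 − 3.11) × 19.3 / 2990 = 17752 m³.
F/M = Q·S₀ / (V·X) = 33700 × 170 / (17752 × 2990) = 0.1079 g BOD₅·(g VSS·d)⁻¹.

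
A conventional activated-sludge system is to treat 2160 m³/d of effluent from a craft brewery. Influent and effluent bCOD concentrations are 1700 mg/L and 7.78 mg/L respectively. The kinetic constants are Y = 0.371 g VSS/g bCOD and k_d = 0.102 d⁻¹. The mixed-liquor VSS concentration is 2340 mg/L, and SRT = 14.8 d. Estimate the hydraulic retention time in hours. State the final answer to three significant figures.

Rearranging the biomass balance for a CMAS with decay, V = Y·Q·ΔS·θ_c / [X·(1+k_d θ_c)] = 0.371 × 2160 × (1700 − 7.78) × 14.8 / [2340 × (1 + 0.102 × 14.8)] = 2.01×10^7 / 5872 = 3418 m³.
HRT = V/Q = 3418 m³ / 2160 m³·d⁻¹ = 1.582 d × 24 = 37.97 h.

τ ≈ 38.0 h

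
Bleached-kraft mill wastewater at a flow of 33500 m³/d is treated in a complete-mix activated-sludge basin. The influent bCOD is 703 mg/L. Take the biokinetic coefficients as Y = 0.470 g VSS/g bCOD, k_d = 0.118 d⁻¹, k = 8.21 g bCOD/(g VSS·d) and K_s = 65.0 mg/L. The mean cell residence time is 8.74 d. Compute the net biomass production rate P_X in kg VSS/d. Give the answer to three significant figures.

For a completely mixed reactor with recycle the Lawrence–McCarty relation gives S = K_s·(1 + k_d·θ_c) / [θ_c·(Y·k − k_d) − 1] = 65.0 × (1 + 0.118 × 8.74) / [8.74 × (0.470 × 8.21 − 0.118) − 1] = 132.0 / 31.69 = 4.166 mg/L.
Observed yield with endogenous decay: Y_obs = Y / (1 + k_d·θ_c) = 0.470 / (1 + 0.118 × 8.74) = 0.470 / 2.031 = 0.2314 g VSS/g bCOD.
Substrate removed = Q·(S₀ − S) = 33500 m³/d × (703 − 4.17) g/m³ = 2.34×10^7 g/d = 23411 kg/d.
So the net sludge growth is P_X = 0.2314 × 23411 = 5417 kg VSS/d.

P_X ≈ 5420 kg VSS/d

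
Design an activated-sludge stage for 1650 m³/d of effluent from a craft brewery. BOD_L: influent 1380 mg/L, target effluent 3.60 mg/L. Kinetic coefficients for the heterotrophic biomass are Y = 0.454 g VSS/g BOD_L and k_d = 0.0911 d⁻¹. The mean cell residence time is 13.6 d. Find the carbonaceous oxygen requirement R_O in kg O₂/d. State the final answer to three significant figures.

Y_obs = Y / (1 + k_d θ_c) = 0.454 / (1 + 0.0911 × 13.6) = 0.454 / 2.239 = 0.2028.
ΔS = 1380 − 3.60 = 1376 mg/L, so the substrate removal rate is 1650 × 1376/1000 = 2271 kg BOD_L/d.
Net sludge production P_X = 0.2028 × 2271 = 460.5 kg VSS/d.
R_O = Q·(S₀ − S) − 1.42·P_X = 2271 − 1.42 × 460.5 = 1617 kg O₂/d.

R_O ≈ 1620 kg O₂/d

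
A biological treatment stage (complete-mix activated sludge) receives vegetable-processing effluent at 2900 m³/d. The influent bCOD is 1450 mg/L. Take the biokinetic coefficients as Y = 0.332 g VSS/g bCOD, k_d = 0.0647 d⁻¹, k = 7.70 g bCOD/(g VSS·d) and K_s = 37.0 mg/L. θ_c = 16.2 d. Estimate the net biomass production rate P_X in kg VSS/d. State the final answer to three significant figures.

From the Monod/SRT balance for a CMAS, S = K_s·(1+k_d θ_c)/[θ_c·(Y k − k_d) − 1] = 37.0 × (1 + 0.0647 × 16.2) / [16.2 × (0.332 × 7.70 − 0.0647) − 1] = 75.78 / 39.37 = 1.925 mg/L.
Correct the yield for decay: Y_obs = Y/(1 + k_d θ_c) = 0.332 / (1 + 0.0647 × 16.2) = 0.332 / 2.048 = 0.1621.
ΔS = 1450 − 1.93 = 1448 mg/L, so the substrate removal rate is 2900 × 1448/1000 = 4199 kg bCOD/d.
Biomass produced: P_X = Y_obs·Q·ΔS = 0.1621 × 4199 ≈ 680.7 kg VSS/d.

P_X ≈ 681 kg VSS/d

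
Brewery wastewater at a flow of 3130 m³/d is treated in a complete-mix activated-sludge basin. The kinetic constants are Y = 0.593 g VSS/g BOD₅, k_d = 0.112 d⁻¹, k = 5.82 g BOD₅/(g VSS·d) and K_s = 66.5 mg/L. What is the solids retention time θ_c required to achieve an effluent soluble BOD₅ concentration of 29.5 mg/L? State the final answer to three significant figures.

Specific growth rate at S = 29.5 mg/L: μ = YkS/(K_s+S) = 0.593·5.82·29.5/(66.5+29.5) = 1.061 d⁻¹.
Then 1/θ_c = μ − k_d = 1.061 − 0.112 = 0.9485 d⁻¹, giving θ_c = 1.054 d.

θ_c ≈ 1.05 d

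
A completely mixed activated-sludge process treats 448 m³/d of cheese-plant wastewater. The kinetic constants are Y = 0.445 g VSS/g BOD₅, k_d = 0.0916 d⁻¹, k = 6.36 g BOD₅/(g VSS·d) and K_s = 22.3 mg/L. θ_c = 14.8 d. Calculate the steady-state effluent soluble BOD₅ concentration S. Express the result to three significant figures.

For a completely mixed reactor with recycle the Lawrence–McCarty relation gives S = K_s·(1 + k_d·θ_c) / [θ_c·(Y·k − k_d) − 1] = 22.3 × (1 + 0.0916 × 14.8) / [14.8 × (0.445 × 6.36 − 0.0916) − 1] = 52.53 / 39.53 = 1.329 mg/L.

S ≈ 1.33 mg/L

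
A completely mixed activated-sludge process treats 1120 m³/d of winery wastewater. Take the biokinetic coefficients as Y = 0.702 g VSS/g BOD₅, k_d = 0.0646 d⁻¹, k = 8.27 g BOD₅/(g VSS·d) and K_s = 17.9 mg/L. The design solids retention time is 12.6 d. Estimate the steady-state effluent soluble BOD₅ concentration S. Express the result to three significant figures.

S ≈ 0.455 mg/L

For a completely mixed reactor with recycle the Lawrence–McCarty relation gives S = K_s·(1 + k_d·θ_c) / [θ_c·(Y·k − k_d) − 1] = 17.9 × (1 + 0.0646 × 12.6) / [12.6 × (0.702 × 8.27 − 0.0646) − 1] = 32.47 / 71.34 = 0.4552 mg/L.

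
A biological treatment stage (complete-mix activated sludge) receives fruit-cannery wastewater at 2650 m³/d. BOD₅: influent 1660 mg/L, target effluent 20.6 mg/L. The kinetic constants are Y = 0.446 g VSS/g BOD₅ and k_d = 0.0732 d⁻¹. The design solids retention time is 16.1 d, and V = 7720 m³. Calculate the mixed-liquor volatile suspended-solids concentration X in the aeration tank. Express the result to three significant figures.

X = Y·Q·ΔS·θ_c / [V·(1 + k_d θ_c)] = 0.446 × 2650 × (1660 − 20.6) × 16.1 / [7720 × (1 + 0.0732 × 16.1)] = 1855 mg/L.

X ≈ 1850 mg/L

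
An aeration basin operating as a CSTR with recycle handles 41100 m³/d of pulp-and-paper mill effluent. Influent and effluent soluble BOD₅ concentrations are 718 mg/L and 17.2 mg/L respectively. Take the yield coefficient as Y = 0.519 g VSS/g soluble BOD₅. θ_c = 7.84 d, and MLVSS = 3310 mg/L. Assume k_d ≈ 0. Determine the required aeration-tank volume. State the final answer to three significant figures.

V ≈ 35400 m³

V·X = Y·Q·ΔS·θ_c gives V = 0.519 × 41100 × (718 − 17.2) × 7.84 / 3310 = 35407 m³.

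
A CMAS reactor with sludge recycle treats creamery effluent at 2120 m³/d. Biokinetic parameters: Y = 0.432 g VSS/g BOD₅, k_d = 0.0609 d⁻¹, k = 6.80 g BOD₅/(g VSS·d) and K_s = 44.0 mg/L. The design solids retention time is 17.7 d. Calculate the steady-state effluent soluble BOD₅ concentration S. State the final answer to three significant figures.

For a completely mixed reactor with recycle the Lawrence–McCarty relation gives S = K_s·(1 + k_d·θ_c) / [θ_c·(Y·k − k_d) − 1] = 44.0 × (1 + 0.0609 × 17.7) / [17.7 × (0.432 × 6.80 − 0.0609) − 1] = 91.43 / 49.92 = 1.832 mg/L.

S ≈ 1.83 mg/L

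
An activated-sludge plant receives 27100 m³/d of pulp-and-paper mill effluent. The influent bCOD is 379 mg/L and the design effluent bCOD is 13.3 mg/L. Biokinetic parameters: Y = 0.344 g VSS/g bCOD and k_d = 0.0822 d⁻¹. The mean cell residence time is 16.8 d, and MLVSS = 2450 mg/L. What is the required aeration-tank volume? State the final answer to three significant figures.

Steady-state biomass mass balance: V·X·(1 + k_d·θ_c) = Y·Q·(S₀ − S)·θ_c, so V = 0.344 × 27100 × (379 − 13.3) × 16.8 / [2450 × (1 + 0.0822 × 16.8)] = 5.73×10^7 / 5833 = 9818 m³.

V ≈ 9820 m³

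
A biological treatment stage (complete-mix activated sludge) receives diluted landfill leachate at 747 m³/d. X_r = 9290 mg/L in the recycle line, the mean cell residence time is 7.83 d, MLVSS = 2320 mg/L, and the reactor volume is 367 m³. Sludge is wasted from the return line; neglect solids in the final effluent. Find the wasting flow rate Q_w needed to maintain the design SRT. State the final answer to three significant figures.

Q_w = (V·X)/(θ_c X_r) = 367.0 × 2320 / (7.83 × 9290) = 11.71 m³/d.

Q_w ≈ 11.7 m³/d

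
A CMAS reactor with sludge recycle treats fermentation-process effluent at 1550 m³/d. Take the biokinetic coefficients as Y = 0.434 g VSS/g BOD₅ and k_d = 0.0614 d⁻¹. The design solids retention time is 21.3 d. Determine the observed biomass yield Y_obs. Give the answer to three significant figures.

The observed yield is Y_obs = Y/(1 + k_d·θ_c) = 0.434 / (1 + 0.0614 × 21.3) = 0.434 / 2.308 = 0.1881 g VSS per g BOD₅ removed.

Y_obs ≈ 0.188 g VSS/g BOD₅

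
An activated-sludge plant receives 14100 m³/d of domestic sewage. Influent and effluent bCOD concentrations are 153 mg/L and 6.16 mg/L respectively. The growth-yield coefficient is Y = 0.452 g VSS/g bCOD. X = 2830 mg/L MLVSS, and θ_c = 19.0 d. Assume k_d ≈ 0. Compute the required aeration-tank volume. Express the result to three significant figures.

Biomass mass balance (decay neglected): V·X = Y·Q·(S₀ − S)·θ_c, so V = 0.452 × 14100 × (153 − 6.16) × 19.0 / 2830 = 6283 m³.

V ≈ 6280 m³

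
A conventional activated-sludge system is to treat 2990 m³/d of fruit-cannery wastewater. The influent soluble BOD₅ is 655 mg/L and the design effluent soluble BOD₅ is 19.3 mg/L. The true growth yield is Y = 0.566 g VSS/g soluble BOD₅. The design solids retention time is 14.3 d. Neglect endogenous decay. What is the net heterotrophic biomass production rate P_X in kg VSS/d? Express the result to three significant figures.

P_X ≈ 1080 kg VSS/d

Since k_d ≈ 0, Y_obs = Y = 0.566 g VSS/g soluble BOD₅.
Q·(S₀ − S) = 2990 × (655 − 19.3) × 10⁻³ = 1901 kg/d removed.
So the net sludge growth is P_X = 0.5660 × 1901 = 1076 kg VSS/d.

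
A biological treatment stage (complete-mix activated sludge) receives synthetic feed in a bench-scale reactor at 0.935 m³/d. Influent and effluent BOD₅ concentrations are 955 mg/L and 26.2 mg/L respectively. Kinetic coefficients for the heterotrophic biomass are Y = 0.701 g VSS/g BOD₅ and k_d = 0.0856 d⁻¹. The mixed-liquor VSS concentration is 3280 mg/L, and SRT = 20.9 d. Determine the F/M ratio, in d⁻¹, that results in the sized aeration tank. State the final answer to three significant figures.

F/M ≈ 0.196 d⁻¹

From the SRT design equation V = Y Q (S₀−S) θ_c / [X (1 + k_d θ_c)] = 0.701 × 0.935 × (955 − 26.2) × 20.9 / [3280 × (1 + 0.0856 × 20.9)] = 1.27×10^4 / 9148 = 1.391 m³.
Food-to-microorganism ratio F/M = Q S₀ / (V X) = 0.935 × 955 / (1.391 × 3280) = 0.1957 d⁻¹.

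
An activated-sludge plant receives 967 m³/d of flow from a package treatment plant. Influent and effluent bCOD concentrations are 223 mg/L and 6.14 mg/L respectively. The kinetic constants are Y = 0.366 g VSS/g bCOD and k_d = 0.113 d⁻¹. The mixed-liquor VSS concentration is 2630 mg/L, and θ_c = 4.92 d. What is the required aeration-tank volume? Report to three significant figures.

V ≈ 92.3 m³

From the SRT design equation V = Y Q (S₀−S) θ_c / [X (1 + k_d θ_c)] = 0.366 × 967 × (223 − 6.14) × 4.92 / [2630 × (1 + 0.113 × 4.92)] = 3.78×10^5 / 4092 = 92.28 m³.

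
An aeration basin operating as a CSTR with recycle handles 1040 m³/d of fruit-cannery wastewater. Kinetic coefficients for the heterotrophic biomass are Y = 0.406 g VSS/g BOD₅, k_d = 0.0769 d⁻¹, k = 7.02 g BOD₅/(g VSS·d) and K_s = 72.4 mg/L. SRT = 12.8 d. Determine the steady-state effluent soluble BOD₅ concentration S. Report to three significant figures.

For a completely mixed reactor with recycle the Lawrence–McCarty relation gives S = K_s·(1 + k_d·θ_c) / [θ_c·(Y·k − k_d) − 1] = 72.4 × (1 + 0.0769 × 12.8) / [12.8 × (0.406 × 7.02 − 0.0769) − 1] = 143.7 / 34.50 = 4.165 mg/L.

S ≈ 4.16 mg/L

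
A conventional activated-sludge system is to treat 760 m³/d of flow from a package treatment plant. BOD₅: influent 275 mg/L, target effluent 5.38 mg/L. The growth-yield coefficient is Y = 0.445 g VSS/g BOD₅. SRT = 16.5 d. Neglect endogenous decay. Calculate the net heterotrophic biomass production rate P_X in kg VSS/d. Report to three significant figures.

Since k_d ≈ 0, Y_obs = Y = 0.445 g VSS/g BOD₅.
Q·(S₀ − S) = 760 × (275 − 5.38) × 10⁻³ = 204.9 kg/d removed.
P_X = Y_obs · Q(S₀ − S) = 0.4450 × 204.9 = 91.19 kg VSS/d.

P_X ≈ 91.2 kg VSS/d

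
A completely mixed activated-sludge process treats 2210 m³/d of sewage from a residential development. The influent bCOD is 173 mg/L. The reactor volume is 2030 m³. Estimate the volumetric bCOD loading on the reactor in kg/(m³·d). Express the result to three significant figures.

L_v ≈ 0.188 kg bCOD/(m³·d)

L_v = Q S₀ / V = 2210 × 173 × 10⁻³ / 2030 = 0.1883 kg/(m³·d).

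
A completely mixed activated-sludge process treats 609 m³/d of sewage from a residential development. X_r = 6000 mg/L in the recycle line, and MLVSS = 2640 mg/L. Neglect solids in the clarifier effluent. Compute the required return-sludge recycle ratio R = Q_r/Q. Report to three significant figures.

R ≈ 0.786

Mass balance around the secondary clarifier (neglecting effluent solids): R = X / (X_r − X) = 2640 / (6000 − 2640) = 0.7857.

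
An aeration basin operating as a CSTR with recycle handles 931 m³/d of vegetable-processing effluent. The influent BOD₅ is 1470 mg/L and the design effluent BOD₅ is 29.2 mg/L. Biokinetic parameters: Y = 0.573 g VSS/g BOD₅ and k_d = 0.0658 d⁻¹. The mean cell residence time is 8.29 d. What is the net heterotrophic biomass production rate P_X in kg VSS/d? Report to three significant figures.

Y_obs = Y / (1 + k_d θ_c) = 0.573 / (1 + 0.0658 × 8.29) = 0.573 / 1.545 = 0.3708.
Mass of BOD₅ removed per day: Q(S₀ − S) = 931 × 1441 g/m³ = 1341 kg/d.
P_X = Y_obs · Q(S₀ − S) = 0.3708 × 1341 = 497.3 kg VSS/d.

P_X ≈ 497 kg VSS/d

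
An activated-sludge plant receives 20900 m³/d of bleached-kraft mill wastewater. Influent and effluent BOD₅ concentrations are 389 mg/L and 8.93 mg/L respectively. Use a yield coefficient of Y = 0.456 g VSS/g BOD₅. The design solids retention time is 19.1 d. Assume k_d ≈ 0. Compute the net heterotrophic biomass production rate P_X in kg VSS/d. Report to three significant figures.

P_X ≈ 3620 kg VSS/d

Since k_d ≈ 0, Y_obs = Y = 0.456 g VSS/g BOD₅.
ΔS = 389 − 8.93 = 380.1 mg/L, so the substrate removal rate is 20900 × 380.1/1000 = 7943 kg BOD₅/d.
Biomass produced: P_X = Y_obs·Q·ΔS = 0.4560 × 7943 ≈ 3622 kg VSS/d.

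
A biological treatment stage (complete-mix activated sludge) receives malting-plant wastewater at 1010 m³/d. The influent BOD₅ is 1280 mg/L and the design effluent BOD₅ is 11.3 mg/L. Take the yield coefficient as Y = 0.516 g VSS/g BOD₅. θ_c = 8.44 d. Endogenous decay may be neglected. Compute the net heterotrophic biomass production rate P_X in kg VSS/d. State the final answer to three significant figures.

Since k_d ≈ 0, Y_obs = Y = 0.516 g VSS/g BOD₅.
Q·(S₀ − S) = 1010 × (1280 − 11.3) × 10⁻³ = 1281 kg/d removed.
Net biomass production P_X = Y_obs × Q·(S₀ − S) = 0.5160 × 1281 = 661.2 kg VSS/d.

P_X ≈ 661 kg VSS/d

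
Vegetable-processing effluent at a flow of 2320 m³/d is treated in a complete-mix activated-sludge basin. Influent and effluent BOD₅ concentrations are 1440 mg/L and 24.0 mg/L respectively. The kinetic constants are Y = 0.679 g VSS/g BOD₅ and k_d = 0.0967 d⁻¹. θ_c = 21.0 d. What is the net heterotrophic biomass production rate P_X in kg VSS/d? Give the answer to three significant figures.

Observed yield with endogenous decay: Y_obs = Y / (1 + k_d·θ_c) = 0.679 / (1 + 0.0967 × 21.0) = 0.679 / 3.031 = 0.2240 g VSS/g BOD₅.
ΔS = 1440 − 24.0 = 1416 mg/L, so the substrate removal rate is 2320 × 1416/1000 = 3285 kg BOD₅/d.
So the net sludge growth is P_X = 0.2240 × 3285 = 736.0 kg VSS/d.

P_X ≈ 736 kg VSS/d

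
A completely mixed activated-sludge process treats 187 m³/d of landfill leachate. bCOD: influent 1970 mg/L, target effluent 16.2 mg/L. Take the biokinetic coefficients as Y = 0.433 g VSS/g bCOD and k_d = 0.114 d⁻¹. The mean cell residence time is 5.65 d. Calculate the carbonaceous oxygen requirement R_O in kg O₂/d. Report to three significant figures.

R_O ≈ 229 kg O₂/d

Y_obs = Y / (1 + k_d θ_c) = 0.433 / (1 + 0.114 × 5.65) = 0.433 / 1.644 = 0.2634.
Q·(S₀ − S) = 187 × (1970 − 16.2) × 10⁻³ = 365.4 kg/d removed.
P_X = Y_obs·Q·(S₀ − S) = 0.2634 × 365.4 = 96.22 kg VSS/d.
R_O = Q·ΔS − 1.42 P_X = 365.4 − 136.6 = 228.7 kg O₂/d.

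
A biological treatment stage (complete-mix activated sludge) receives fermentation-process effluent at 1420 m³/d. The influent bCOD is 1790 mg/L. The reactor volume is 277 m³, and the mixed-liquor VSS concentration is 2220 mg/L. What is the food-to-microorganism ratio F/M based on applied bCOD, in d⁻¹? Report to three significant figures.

F/M ≈ 4.13 d⁻¹

F/M = applied load / biomass = Q·S₀/(V·X) = 1420 × 1790 / (277.0 × 2220) = 4.133 d⁻¹.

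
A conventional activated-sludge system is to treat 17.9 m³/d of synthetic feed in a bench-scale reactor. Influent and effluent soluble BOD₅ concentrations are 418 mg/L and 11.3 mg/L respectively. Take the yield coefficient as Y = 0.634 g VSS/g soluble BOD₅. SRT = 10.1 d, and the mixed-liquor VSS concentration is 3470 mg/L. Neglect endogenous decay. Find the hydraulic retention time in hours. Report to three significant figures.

τ ≈ 18.0 h

Biomass mass balance (decay neglected): V·X = Y·Q·(S₀ − S)·θ_c, so V = 0.634 × 17.9 × (418 − 11.3) × 10.1 / 3470 = 13.43 m³.
Hydraulic retention time τ = V/Q = 13.43 / 17.9 = 0.7505 d = 18.01 h.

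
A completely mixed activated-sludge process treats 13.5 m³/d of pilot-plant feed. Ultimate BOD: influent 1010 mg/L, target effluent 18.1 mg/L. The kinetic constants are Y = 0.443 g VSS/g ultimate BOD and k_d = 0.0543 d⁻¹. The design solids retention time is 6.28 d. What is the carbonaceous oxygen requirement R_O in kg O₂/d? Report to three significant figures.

Correct the yield for decay: Y_obs = Y/(1 + k_d θ_c) = 0.443 / (1 + 0.0543 × 6.28) = 0.443 / 1.341 = 0.3303.
Q·(S₀ − S) = 13.5 × (1010 − 18.1) × 10⁻³ = 13.39 kg/d removed.
Biomass synthesised: P_X = Y_obs × 13.39 = 4.424 kg VSS/d.
R_O = Q·ΔS − 1.42 P_X = 13.39 − 6.282 = 7.109 kg O₂/d.

R_O ≈ 7.11 kg O₂/d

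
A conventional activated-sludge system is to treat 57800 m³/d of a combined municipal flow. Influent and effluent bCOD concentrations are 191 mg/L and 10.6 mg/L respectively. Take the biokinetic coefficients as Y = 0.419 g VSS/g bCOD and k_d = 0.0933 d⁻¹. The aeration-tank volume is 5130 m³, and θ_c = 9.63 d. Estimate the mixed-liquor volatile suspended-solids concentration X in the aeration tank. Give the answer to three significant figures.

X ≈ 4320 mg/L

From V·X·(1 + k_d·θ_c) = Y·Q·(S₀ − S)·θ_c: X = 0.419 × 57800 × (191 − 10.6) × 9.63 / [5130 × (1 + 0.0933 × 9.63)] = 4320 mg/L.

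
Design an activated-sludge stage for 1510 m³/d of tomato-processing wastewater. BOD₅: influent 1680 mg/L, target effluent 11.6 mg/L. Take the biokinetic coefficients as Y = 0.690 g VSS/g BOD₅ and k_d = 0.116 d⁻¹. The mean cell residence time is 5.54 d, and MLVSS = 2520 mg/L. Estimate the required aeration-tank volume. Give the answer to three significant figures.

Rearranging the biomass balance for a CMAS with decay, V = Y·Q·ΔS·θ_c / [X·(1+k_d θ_c)] = 0.690 × 1510 × (1680 − 11.6) × 5.54 / [2520 × (1 + 0.116 × 5.54)] = 9.63×10^6 / 4139 = 2326 m³.

V ≈ 2330 m³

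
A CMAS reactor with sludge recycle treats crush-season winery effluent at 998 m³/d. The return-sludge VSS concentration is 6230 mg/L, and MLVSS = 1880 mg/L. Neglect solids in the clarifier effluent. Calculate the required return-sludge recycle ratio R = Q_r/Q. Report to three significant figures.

R ≈ 0.432

R = Q_r/Q = X/(X_r − X) = 1880 / (6230 − 1880) = 0.4322.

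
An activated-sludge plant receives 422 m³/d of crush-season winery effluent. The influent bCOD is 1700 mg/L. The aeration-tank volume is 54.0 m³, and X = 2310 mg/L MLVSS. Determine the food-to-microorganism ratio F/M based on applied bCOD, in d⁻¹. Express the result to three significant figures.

F/M ≈ 5.75 d⁻¹

F/M = applied load / biomass = Q·S₀/(V·X) = 422 × 1700 / (54.00 × 2310) = 5.751 d⁻¹.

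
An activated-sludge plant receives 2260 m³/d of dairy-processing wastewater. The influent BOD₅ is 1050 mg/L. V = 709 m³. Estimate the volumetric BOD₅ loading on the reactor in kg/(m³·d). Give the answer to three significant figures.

L_v = Q S₀ / V = 2260 × 1050 × 10⁻³ / 709.0 = 3.347 kg/(m³·d).

L_v ≈ 3.35 kg BOD₅/(m³·d)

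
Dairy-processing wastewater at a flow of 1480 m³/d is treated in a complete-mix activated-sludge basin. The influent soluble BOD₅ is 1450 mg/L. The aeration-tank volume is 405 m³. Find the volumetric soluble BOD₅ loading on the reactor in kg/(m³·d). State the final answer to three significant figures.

L_v ≈ 5.30 kg soluble BOD₅/(m³·d)

Volumetric loading L_v = Q·S₀ / V = 1480 × 1450 g/m³ / 405.0 m³ = 5299 g/(m³·d) = 5.299 kg soluble BOD₅/(m³·d).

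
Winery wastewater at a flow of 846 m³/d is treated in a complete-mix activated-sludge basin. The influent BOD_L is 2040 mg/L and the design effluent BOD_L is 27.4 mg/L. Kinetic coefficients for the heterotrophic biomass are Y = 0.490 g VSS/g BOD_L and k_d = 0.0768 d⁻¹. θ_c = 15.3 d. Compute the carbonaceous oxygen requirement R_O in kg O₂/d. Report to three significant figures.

The observed yield is Y_obs = Y/(1 + k_d·θ_c) = 0.490 / (1 + 0.0768 × 15.3) = 0.490 / 2.175 = 0.2253 g VSS per g BOD_L removed.
Mass of BOD_L removed per day: Q(S₀ − S) = 846 × 2013 g/m³ = 1703 kg/d.
Net sludge production P_X = 0.2253 × 1703 = 383.6 kg VSS/d.
R_O = Q·ΔS − 1.42 P_X = 1703 − 544.7 = 1158 kg O₂/d.

R_O ≈ 1160 kg O₂/d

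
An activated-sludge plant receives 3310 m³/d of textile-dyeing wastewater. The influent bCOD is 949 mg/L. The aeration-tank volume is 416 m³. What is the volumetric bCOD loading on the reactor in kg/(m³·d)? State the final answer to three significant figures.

L_v = Q S₀ / V = 3310 × 949 × 10⁻³ / 416.0 = 7.551 kg/(m³·d).

L_v ≈ 7.55 kg bCOD/(m³·d)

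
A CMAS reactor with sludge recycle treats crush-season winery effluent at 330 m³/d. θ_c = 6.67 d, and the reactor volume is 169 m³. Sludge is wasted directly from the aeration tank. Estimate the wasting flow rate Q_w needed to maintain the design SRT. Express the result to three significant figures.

Q_w ≈ 25.3 m³/d

With mixed-liquor wasting, θ_c = V/Q_w, so Q_w = V/θ_c = 169.0/6.67 = 25.34 m³/d.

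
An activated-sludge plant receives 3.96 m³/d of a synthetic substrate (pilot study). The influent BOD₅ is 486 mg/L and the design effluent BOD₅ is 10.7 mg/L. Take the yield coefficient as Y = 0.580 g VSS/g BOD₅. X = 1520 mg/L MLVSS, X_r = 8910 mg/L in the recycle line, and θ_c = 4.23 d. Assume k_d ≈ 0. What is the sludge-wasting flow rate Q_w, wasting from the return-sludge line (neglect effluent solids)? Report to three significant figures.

V·X = Y·Q·ΔS·θ_c gives V = 0.580 × 3.96 × (486 − 10.7) × 4.23 / 1520 = 3.038 m³.
Wasting from the return line (neglecting effluent solids): Q_w = V·X / (θ_c·X_r) = 3.038 × 1520 / (4.23 × 8910) = 0.1225 m³/d.

Q_w ≈ 0.123 m³/d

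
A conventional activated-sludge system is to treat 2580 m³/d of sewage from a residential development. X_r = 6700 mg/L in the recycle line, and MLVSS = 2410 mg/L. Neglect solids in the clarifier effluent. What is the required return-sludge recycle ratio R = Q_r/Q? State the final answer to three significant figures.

R ≈ 0.562

Solids balance on the clarifier gives (1+R)X = R·X_r, so R = X/(X_r − X) = 2410 / (6700 − 2410) = 0.5618.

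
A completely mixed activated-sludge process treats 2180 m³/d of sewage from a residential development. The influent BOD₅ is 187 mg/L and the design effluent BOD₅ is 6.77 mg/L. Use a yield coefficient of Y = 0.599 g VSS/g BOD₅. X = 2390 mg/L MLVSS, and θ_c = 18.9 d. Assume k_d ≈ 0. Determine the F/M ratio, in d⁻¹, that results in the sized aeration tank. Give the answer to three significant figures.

F/M ≈ 0.0916 d⁻¹

V·X = Y·Q·ΔS·θ_c gives V = 0.599 × 2180 × (187 − 6.77) × 18.9 / 2390 = 1861 m³.
F/M = applied load / biomass = Q·S₀/(V·X) = 2180 × 187 / (1861 × 2390) = 0.09165 d⁻¹.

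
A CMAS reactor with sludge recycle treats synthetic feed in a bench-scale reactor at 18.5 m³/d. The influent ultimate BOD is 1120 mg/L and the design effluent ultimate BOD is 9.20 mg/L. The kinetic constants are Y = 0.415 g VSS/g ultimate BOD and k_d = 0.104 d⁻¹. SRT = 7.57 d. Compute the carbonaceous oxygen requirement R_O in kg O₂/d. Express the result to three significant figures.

R_O ≈ 13.8 kg O₂/d

Observed yield with endogenous decay: Y_obs = Y / (1 + k_d·θ_c) = 0.415 / (1 + 0.104 × 7.57) = 0.415 / 1.787 = 0.2322 g VSS/g ultimate BOD.
ΔS = 1120 − 9.20 = 1111 mg/L, so the substrate removal rate is 18.5 × 1111/1000 = 20.55 kg ultimate BOD/d.
Biomass synthesised: P_X = Y_obs × 20.55 = 4.772 kg VSS/d.
R_O = Q·(S₀ − S) − 1.42·P_X = 20.55 − 1.42 × 4.772 = 13.77 kg O₂/d.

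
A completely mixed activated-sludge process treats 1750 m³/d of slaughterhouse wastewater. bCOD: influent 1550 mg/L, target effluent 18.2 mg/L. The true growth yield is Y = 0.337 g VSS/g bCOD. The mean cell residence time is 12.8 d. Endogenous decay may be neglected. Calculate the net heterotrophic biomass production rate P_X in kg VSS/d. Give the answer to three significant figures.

P_X ≈ 903 kg VSS/d

With endogenous decay neglected, the observed yield equals the true yield: Y_obs = Y = 0.337 g VSS/g bCOD.
ΔS = 1550 − 18.2 = 1532 mg/L, so the substrate removal rate is 1750 × 1532/1000 = 2681 kg bCOD/d.
P_X = Y_obs · Q(S₀ − S) = 0.3370 × 2681 = 903.4 kg VSS/d.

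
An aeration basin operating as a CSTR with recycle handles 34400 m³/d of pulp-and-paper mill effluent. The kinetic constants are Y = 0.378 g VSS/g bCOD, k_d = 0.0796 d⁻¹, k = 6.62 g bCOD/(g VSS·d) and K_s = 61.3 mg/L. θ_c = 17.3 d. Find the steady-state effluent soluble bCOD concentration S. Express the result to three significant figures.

S ≈ 3.56 mg/L

From the Monod/SRT balance for a CMAS, S = K_s·(1+k_d θ_c)/[θ_c·(Y k − k_d) − 1] = 61.3 × (1 + 0.0796 × 17.3) / [17.3 × (0.378 × 6.62 − 0.0796) − 1] = 145.7 / 40.91 = 3.562 mg/L.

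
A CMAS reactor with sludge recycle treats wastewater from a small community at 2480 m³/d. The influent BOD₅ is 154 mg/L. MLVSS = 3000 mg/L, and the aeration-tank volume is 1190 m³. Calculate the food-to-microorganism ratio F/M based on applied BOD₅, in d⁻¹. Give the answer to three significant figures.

F/M ≈ 0.107 d⁻¹

F/M = Q·S₀ / (V·X) = 2480 × 154 / (1190 × 3000) = 0.1070 g BOD₅·(g VSS·d)⁻¹.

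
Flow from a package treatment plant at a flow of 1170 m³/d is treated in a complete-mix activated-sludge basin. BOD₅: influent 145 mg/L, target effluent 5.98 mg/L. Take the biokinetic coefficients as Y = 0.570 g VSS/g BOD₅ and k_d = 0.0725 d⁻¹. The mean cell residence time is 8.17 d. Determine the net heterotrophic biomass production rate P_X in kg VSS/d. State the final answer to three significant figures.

Correct the yield for decay: Y_obs = Y/(1 + k_d θ_c) = 0.570 / (1 + 0.0725 × 8.17) = 0.570 / 1.592 = 0.3580.
ΔS = 145 − 5.98 = 139.0 mg/L, so the substrate removal rate is 1170 × 139.0/1000 = 162.7 kg BOD₅/d.
P_X = Y_obs · Q(S₀ − S) = 0.3580 × 162.7 = 58.22 kg VSS/d.

P_X ≈ 58.2 kg VSS/d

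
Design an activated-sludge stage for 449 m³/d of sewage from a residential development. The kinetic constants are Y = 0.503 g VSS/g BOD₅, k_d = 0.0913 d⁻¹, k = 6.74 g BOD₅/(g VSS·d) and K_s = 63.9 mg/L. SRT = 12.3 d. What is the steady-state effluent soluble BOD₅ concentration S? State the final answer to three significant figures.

Effluent substrate depends only on kinetics and SRT: S = K_s(1 + k_d θ_c) / [θ_c(Yk − k_d) − 1] = 63.9 × (1 + 0.0913 × 12.3) / [12.3 × (0.503 × 6.74 − 0.0913) − 1] = 135.7 / 39.58 = 3.428 mg/L.

S ≈ 3.43 mg/L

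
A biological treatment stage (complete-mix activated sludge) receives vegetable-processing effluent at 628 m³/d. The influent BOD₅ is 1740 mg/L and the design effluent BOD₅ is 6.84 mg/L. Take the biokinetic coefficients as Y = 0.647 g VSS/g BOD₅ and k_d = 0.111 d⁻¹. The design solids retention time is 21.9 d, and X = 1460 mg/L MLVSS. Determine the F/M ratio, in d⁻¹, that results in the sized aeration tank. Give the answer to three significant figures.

F/M ≈ 0.243 d⁻¹

From the SRT design equation V = Y Q (S₀−S) θ_c / [X (1 + k_d θ_c)] = 0.647 × 628 × (1740 − 6.84) × 21.9 / [1460 × (1 + 0.111 × 21.9)] = 1.54×10^7 / 5009 = 3079 m³.
F/M = Q·S₀ / (V·X) = 628 × 1740 / (3079 × 1460) = 0.2431 g BOD₅·(g VSS·d)⁻¹.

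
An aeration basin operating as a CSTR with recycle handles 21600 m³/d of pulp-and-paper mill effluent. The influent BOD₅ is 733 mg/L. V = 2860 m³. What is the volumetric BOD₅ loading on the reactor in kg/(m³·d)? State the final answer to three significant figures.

Volumetric loading L_v = Q·S₀ / V = 21600 × 733 g/m³ / 2860 m³ = 5536 g/(m³·d) = 5.536 kg BOD₅/(m³·d).

L_v ≈ 5.54 kg BOD₅/(m³·d)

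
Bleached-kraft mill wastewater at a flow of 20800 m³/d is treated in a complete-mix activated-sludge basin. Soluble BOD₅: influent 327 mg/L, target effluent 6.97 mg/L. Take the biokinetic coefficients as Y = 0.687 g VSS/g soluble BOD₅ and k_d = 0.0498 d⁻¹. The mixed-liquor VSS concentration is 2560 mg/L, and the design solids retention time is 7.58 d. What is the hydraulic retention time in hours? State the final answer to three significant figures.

Rearranging the biomass balance for a CMAS with decay, V = Y·Q·ΔS·θ_c / [X·(1+k_d θ_c)] = 0.687 × 20800 × (327 − 6.97) × 7.58 / [2560 × (1 + 0.0498 × 7.58)] = 3.47×10^7 / 3526 = 9830 m³.
HRT = V/Q = 9830 m³ / 20800 m³·d⁻¹ = 0.4726 d × 24 = 11.34 h.

τ ≈ 11.3 h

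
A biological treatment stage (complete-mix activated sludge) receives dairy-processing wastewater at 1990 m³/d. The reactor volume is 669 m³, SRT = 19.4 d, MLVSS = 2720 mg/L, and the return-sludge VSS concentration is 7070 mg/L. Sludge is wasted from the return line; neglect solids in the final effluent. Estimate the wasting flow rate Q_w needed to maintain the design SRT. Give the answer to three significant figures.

Q_w ≈ 13.3 m³/d

θ_c = V·X/(Q_w·X_r) when wasting from the recycle, so Q_w = V·X/(θ_c·X_r) = 669.0 × 2720 / (19.4 × 7070) = 13.27 m³/d.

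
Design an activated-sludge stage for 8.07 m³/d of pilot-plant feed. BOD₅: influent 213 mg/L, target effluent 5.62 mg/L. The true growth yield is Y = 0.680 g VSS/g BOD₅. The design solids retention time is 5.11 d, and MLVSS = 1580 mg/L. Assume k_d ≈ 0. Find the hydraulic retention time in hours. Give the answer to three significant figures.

V·X = Y·Q·ΔS·θ_c gives V = 0.680 × 8.07 × (213 − 5.62) × 5.11 / 1580 = 3.681 m³.
Hydraulic retention time τ = V/Q = 3.681 / 8.07 = 0.4561 d = 10.95 h.

τ ≈ 10.9 h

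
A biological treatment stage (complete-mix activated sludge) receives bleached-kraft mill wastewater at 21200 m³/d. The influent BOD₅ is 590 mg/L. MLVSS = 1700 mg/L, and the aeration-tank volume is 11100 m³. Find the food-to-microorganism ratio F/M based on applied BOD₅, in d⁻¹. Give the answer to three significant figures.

F/M = applied load / biomass = Q·S₀/(V·X) = 21200 × 590 / (11100 × 1700) = 0.6629 d⁻¹.

F/M ≈ 0.663 d⁻¹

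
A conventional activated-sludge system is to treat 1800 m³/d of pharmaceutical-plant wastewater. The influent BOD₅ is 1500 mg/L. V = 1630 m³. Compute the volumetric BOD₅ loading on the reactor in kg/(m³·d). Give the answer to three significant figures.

L_v ≈ 1.66 kg BOD₅/(m³·d)

L_v = Q S₀ / V = 1800 × 1500 × 10⁻³ / 1630 = 1.656 kg/(m³·d).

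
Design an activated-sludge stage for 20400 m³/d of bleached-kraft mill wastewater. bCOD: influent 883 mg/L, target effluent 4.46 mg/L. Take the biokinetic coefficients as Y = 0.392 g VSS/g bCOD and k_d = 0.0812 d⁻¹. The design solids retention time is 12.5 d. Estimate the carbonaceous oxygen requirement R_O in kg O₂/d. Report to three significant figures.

R_O ≈ 13000 kg O₂/d

Y_obs = Y / (1 + k_d θ_c) = 0.392 / (1 + 0.0812 × 12.5) = 0.392 / 2.015 = 0.1945.
ΔS = 883 − 4.46 = 878.5 mg/L, so the substrate removal rate is 20400 × 878.5/1000 = 17922 kg bCOD/d.
Net sludge production P_X = 0.1945 × 17922 = 3487 kg VSS/d.
R_O = Q·ΔS − 1.42 P_X = 17922 − 4951 = 12971 kg O₂/d.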